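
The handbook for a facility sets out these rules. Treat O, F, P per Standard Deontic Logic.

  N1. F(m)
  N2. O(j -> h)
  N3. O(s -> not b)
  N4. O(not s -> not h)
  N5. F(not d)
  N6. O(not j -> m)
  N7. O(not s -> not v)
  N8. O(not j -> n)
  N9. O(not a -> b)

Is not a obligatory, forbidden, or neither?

Forbidden

Premise 1, F(m), is equivalent to O(not m).
Premise 6, O(not j -> m), contraposes to O(not m -> j); with O(not m) we get O(j).
Premise 2 is O(j -> h); since O(j), deontic closure gives O(h).
Premise 4 is O(not s -> not h); contrapositively O(h -> s). Since O(h) holds, K gives O(s).
Premise 3 is O(s -> not b); since O(s), deontic closure gives O(not b).
The contrapositive of premise 9 (O(not a -> b)) is O(not b -> a), and O(not b) is already established, so O(a).
Premises 5, 7, 8 do not contribute to this derivation.
Thus O(a), which is F(not a): not a is forbidden.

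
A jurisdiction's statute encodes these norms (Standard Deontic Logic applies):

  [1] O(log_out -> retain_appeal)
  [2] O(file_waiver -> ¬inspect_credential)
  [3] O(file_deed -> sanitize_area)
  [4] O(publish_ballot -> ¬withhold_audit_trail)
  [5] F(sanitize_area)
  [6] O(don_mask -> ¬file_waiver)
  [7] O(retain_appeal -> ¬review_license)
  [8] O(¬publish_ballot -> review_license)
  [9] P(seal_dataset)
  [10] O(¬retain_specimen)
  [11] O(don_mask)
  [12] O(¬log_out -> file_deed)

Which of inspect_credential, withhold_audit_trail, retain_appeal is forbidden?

withhold_audit_trail

F(sanitize_area) at premise 5 means O(¬sanitize_area).
Premise 3, O(file_deed -> sanitize_area), contraposes to O(¬sanitize_area -> ¬file_deed); with O(¬sanitize_area) we get O(¬file_deed).
Premise 12, O(¬log_out -> file_deed), contraposes to O(¬file_deed -> log_out); with O(¬file_deed) we get O(log_out).
From O(log_out) and premise 1, O(log_out -> retain_appeal), we obtain O(retain_appeal).
From O(retain_appeal) and premise 7, O(retain_appeal -> ¬review_license), we obtain O(¬review_license).
Premise 8 is O(¬publish_ballot -> review_license); contrapositively O(¬review_license -> publish_ballot). Since O(¬review_license) holds, K gives O(publish_ballot).
Applying K to premise 4 (O(publish_ballot -> ¬withhold_audit_trail)) and O(publish_ballot) yields O(¬withhold_audit_trail).
So O(¬withhold_audit_trail) holds, i.e. withhold_audit_trail is forbidden. None of the other listed options is forbidden under the premises.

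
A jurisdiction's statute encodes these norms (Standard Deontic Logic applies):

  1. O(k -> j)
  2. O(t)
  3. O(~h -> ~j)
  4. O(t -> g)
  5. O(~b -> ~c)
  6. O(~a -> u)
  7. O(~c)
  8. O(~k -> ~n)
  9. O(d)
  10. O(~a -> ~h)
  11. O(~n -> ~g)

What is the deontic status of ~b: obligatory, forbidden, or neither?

Neither

Premise 5 is O(~b -> ~c); even if O(~c) held, inferring O(~b) would be affirming the consequent — invalid.
No premise or chain of K-axiom applications forces O(~b), and none forces O(b). So ~b is neither obligatory nor forbidden under these norms.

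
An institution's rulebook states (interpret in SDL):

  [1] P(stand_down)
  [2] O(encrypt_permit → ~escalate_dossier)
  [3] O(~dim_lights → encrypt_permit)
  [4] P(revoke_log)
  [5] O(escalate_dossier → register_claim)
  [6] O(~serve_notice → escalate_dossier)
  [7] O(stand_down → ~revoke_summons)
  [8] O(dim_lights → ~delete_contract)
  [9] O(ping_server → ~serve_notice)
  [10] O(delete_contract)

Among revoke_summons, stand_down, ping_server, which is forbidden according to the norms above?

Premise 10 gives O(delete_contract).
Premise 8, O(dim_lights → ~delete_contract), contraposes to O(delete_contract → ~dim_lights); with O(delete_contract) we get O(~dim_lights).
Applying K to premise 3 (O(~dim_lights → encrypt_permit)) and O(~dim_lights) yields O(encrypt_permit).
From O(encrypt_permit) and premise 2, O(encrypt_permit → ~escalate_dossier), we obtain O(~escalate_dossier).
The contrapositive of premise 6 (O(~serve_notice → escalate_dossier)) is O(~escalate_dossier → serve_notice), and O(~escalate_dossier) is already established, so O(serve_notice).
Premise 9 is O(ping_server → ~serve_notice); contrapositively O(serve_notice → ~ping_server). Since O(serve_notice) holds, K gives O(~ping_server).
So O(~ping_server) holds, i.e. ping_server is forbidden. None of the other listed options is forbidden under the premises.

ping_server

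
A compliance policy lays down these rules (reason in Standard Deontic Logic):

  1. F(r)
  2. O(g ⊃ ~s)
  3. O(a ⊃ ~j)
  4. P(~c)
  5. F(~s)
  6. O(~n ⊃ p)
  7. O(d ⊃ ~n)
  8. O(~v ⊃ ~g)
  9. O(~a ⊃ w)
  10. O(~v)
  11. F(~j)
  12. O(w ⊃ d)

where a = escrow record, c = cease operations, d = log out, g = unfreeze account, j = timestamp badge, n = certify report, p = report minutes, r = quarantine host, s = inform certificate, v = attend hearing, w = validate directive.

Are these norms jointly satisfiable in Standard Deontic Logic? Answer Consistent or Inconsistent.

Premise 2 is O(g ⊃ ~s), but O(g) is not derivable from the premises, so it does not yield O(~s).
So O(~s) is not derivable, and the apparent clash with O(s) does not arise.
A world satisfying every obligation exists (e.g. a=false, c=false, d=true, g=false, j=true, n=false, p=true, r=false, s=true, v=false, w=true); no atom is both obligatory and forbidden, so the set is consistent.

Consistent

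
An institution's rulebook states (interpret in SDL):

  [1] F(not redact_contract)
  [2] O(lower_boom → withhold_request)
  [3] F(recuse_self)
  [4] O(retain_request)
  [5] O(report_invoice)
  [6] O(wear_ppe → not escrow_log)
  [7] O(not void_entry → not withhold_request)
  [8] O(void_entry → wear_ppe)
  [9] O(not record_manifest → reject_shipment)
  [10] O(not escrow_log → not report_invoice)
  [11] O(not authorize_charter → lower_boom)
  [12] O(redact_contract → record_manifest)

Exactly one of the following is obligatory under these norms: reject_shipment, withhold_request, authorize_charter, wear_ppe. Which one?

From premise 5 we have O(report_invoice).
Premise 10 is O(not escrow_log → not report_invoice); contrapositively O(report_invoice → escrow_log). Since O(report_invoice) holds, K gives O(escrow_log).
Premise 6, O(wear_ppe → not escrow_log), contraposes to O(escrow_log → not wear_ppe); with O(escrow_log) we get O(not wear_ppe).
Premise 8, O(void_entry → wear_ppe), contraposes to O(not wear_ppe → not void_entry); with O(not wear_ppe) we get O(not void_entry).
With premise 7, O(not void_entry → not withhold_request), the K-axiom yields O(not withhold_request).
The contrapositive of premise 2 (O(lower_boom → withhold_request)) is O(not withhold_request → not lower_boom), and O(not withhold_request) is already established, so O(not lower_boom).
Premise 11, O(not authorize_charter → lower_boom), contraposes to O(not lower_boom → authorize_charter); with O(not lower_boom) we get O(authorize_charter).
So O(authorize_charter) holds — authorize_charter is obligatory. None of the other listed options is made obligatory by any chain of premises.

authorize_charter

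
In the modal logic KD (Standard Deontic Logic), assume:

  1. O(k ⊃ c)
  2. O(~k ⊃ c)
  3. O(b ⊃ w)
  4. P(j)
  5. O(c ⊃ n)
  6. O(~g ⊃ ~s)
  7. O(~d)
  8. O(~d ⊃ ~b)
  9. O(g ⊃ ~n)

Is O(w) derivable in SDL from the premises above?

Premise 3 is O(b ⊃ w), but O(b) is not derivable from the premises, so it does not yield O(w).
No other premise forces O(w). An ideal world satisfying every premise can still have w false, so O(w) is not derivable.

No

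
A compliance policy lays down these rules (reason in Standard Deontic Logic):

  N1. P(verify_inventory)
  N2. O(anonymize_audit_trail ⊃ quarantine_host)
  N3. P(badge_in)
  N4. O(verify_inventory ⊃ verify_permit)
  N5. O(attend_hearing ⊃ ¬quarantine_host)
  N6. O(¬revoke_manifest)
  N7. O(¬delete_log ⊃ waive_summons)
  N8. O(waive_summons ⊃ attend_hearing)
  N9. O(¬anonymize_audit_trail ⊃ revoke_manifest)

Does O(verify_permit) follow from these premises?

No

Premise 4 is O(verify_inventory ⊃ verify_permit), but O(verify_inventory) is not derivable from the premises (the permission P(verify_inventory) asserts only ¬O(¬verify_inventory), not O(verify_inventory)), so it does not yield O(verify_permit).
No other premise forces O(verify_permit). An ideal world satisfying every premise can still have verify_permit false, so O(verify_permit) is not derivable.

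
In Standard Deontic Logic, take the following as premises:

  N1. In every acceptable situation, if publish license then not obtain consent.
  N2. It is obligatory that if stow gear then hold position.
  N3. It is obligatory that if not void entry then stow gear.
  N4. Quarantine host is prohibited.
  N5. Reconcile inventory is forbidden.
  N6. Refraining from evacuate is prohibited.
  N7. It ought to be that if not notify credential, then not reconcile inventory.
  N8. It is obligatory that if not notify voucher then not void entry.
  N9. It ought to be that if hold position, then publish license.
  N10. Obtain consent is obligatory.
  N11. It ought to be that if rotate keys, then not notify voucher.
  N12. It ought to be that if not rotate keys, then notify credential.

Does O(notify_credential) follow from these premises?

Yes

Premise 10 gives O(obtain_consent).
Premise 1, O(publish_license → ¬obtain_consent), contraposes to O(obtain_consent → ¬publish_license); with O(obtain_consent) we get O(¬publish_license).
The contrapositive of premise 9 (O(hold_position → publish_license)) is O(¬publish_license → ¬hold_position), and O(¬publish_license) is already established, so O(¬hold_position).
The contrapositive of premise 2 (O(stow_gear → hold_position)) is O(¬hold_position → ¬stow_gear), and O(¬hold_position) is already established, so O(¬stow_gear).
The contrapositive of premise 3 (O(¬void_entry → stow_gear)) is O(¬stow_gear → void_entry), and O(¬stow_gear) is already established, so O(void_entry).
Premise 8, O(¬notify_voucher → ¬void_entry), contraposes to O(void_entry → notify_voucher); with O(void_entry) we get O(notify_voucher).
Premise 11 is O(rotate_keys → ¬notify_voucher); contrapositively O(notify_voucher → ¬rotate_keys). Since O(notify_voucher) holds, K gives O(¬rotate_keys).
Applying K to premise 12 (O(¬rotate_keys → notify_credential)) and O(¬rotate_keys) yields O(notify_credential).
Premises 4, 5, 6, 7 do not contribute to this derivation.
So O(notify_credential) follows.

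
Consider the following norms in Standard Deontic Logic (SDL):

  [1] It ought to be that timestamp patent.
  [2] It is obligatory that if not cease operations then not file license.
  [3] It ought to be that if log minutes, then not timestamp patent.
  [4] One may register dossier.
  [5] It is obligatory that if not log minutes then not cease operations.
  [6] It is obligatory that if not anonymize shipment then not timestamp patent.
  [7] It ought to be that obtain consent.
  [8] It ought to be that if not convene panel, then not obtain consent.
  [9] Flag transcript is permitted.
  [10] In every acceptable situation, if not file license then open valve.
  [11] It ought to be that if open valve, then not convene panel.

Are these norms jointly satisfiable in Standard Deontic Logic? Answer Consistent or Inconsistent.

Inconsistent

Premise 7 gives O(obtain_consent).
Premise 8 is O(¬convene_panel → ¬obtain_consent); contrapositively O(obtain_consent → convene_panel). Since O(obtain_consent) holds, K gives O(convene_panel).
Premise 11 is O(open_valve → ¬convene_panel); contrapositively O(convene_panel → ¬open_valve). Since O(convene_panel) holds, K gives O(¬open_valve).
Premise 10, O(¬file_license → open_valve), contraposes to O(¬open_valve → file_license); with O(¬open_valve) we get O(file_license).
The contrapositive of premise 2 (O(¬cease_operations → ¬file_license)) is O(file_license → cease_operations), and O(file_license) is already established, so O(cease_operations).
The contrapositive of premise 5 (O(¬log_minutes → ¬cease_operations)) is O(cease_operations → log_minutes), and O(cease_operations) is already established, so O(log_minutes).
Applying K to premise 3 (O(log_minutes → ¬timestamp_patent)) and O(log_minutes) yields O(¬timestamp_patent).
Yet premise 1 states O(timestamp_patent).
We now have both O(¬timestamp_patent) and O(timestamp_patent) — timestamp_patent is simultaneously obligatory and forbidden, violating the D-axiom.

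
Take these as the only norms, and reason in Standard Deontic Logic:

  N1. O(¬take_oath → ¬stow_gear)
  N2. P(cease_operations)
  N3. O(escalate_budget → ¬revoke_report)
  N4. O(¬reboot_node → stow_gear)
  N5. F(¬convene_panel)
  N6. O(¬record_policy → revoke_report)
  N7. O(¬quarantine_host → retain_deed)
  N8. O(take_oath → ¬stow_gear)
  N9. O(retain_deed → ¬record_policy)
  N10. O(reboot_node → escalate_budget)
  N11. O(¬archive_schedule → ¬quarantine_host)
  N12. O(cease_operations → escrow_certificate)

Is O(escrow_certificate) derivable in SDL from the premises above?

Premise 12 is O(cease_operations → escrow_certificate), but O(cease_operations) is not derivable from the premises (the permission P(cease_operations) asserts only ¬O(¬cease_operations), not O(cease_operations)), so it does not yield O(escrow_certificate).
No other premise forces O(escrow_certificate). An ideal world satisfying every premise can still have escrow_certificate false, so O(escrow_certificate) is not derivable.

No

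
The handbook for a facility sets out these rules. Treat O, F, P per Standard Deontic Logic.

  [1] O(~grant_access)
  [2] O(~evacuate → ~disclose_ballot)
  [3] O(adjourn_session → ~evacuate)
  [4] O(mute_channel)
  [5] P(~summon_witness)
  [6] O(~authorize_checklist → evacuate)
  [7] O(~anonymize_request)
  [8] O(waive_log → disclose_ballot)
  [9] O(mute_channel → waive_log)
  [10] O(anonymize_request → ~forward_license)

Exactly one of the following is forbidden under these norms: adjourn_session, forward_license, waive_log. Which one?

From premise 4 we have O(mute_channel).
With premise 9, O(mute_channel → waive_log), the K-axiom yields O(waive_log).
Premise 8 is O(waive_log → disclose_ballot); since O(waive_log), deontic closure gives O(disclose_ballot).
Premise 2 is O(~evacuate → ~disclose_ballot); contrapositively O(disclose_ballot → evacuate). Since O(disclose_ballot) holds, K gives O(evacuate).
Premise 3 is O(adjourn_session → ~evacuate); contrapositively O(evacuate → ~adjourn_session). Since O(evacuate) holds, K gives O(~adjourn_session).
So O(~adjourn_session) holds, i.e. adjourn_session is forbidden. None of the other listed options is forbidden under the premises.

adjourn_session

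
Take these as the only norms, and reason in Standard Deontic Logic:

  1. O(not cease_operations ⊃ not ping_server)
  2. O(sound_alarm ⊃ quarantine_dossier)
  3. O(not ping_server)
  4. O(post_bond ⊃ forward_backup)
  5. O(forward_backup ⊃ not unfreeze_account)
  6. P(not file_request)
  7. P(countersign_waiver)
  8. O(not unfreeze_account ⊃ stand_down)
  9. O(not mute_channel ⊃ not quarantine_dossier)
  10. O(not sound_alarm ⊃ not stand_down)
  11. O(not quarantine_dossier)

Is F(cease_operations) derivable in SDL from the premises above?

Premise 1 is O(not cease_operations ⊃ not ping_server); even if O(not ping_server) held, inferring O(not cease_operations) would be affirming the consequent — invalid.
No other premise forces O(not cease_operations). An ideal world satisfying every premise can still have cease_operations true, so F(cease_operations) is not derivable.

No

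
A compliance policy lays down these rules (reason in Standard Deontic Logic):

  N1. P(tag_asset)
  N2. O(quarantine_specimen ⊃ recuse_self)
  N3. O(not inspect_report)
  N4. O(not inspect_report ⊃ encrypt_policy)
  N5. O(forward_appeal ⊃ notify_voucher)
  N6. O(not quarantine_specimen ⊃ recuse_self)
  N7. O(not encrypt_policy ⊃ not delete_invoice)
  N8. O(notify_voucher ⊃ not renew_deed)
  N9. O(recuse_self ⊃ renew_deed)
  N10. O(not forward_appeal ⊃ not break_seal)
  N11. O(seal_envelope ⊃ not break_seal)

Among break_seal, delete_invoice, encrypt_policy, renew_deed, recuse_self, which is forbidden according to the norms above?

break_seal

By case analysis on not quarantine_specimen: premise 6 gives O(not quarantine_specimen ⊃ recuse_self) and premise 2 gives O(quarantine_specimen ⊃ recuse_self), so O(recuse_self) either way.
From O(recuse_self) and premise 9, O(recuse_self ⊃ renew_deed), we obtain O(renew_deed).
Premise 8, O(notify_voucher ⊃ not renew_deed), contraposes to O(renew_deed ⊃ not notify_voucher); with O(renew_deed) we get O(not notify_voucher).
Premise 5 is O(forward_appeal ⊃ notify_voucher); contrapositively O(not notify_voucher ⊃ not forward_appeal). Since O(not notify_voucher) holds, K gives O(not forward_appeal).
With premise 10, O(not forward_appeal ⊃ not break_seal), the K-axiom yields O(not break_seal).
So O(not break_seal) holds, i.e. break_seal is forbidden. None of the other listed options is forbidden under the premises.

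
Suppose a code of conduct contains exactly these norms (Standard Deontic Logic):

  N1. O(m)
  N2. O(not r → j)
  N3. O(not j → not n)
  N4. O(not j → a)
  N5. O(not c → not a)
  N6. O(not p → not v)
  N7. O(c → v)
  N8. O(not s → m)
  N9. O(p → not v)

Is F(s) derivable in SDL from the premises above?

No

Premise 8 is O(not s → m); even if O(m) held, inferring O(not s) would be affirming the consequent — invalid.
No other premise forces O(not s). An ideal world satisfying every premise can still have s true, so F(s) is not derivable.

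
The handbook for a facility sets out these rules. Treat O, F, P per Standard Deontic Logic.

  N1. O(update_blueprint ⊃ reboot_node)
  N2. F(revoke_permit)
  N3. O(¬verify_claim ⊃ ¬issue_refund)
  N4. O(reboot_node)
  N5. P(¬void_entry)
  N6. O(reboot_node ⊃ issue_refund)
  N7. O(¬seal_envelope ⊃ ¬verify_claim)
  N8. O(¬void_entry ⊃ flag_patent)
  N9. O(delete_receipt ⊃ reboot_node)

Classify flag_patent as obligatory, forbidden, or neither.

Neither

Premise 8 is O(¬void_entry ⊃ flag_patent), but O(¬void_entry) is not derivable from the premises (the permission P(¬void_entry) asserts only ¬O(void_entry), not O(¬void_entry)), so it does not yield O(flag_patent).
No premise or chain of K-axiom applications forces O(flag_patent), and none forces O(¬flag_patent). So flag_patent is neither obligatory nor forbidden under these norms.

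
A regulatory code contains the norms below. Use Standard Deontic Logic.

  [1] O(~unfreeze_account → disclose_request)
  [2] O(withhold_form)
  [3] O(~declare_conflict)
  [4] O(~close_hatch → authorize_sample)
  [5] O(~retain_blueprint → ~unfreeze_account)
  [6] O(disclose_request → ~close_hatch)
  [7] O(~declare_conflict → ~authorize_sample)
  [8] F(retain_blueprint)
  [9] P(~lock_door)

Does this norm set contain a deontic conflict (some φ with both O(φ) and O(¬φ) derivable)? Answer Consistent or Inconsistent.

Inconsistent

Premise 3 gives O(~declare_conflict).
Premise 7 is O(~declare_conflict → ~authorize_sample); since O(~declare_conflict), deontic closure gives O(~authorize_sample).
Premise 4, O(~close_hatch → authorize_sample), contraposes to O(~authorize_sample → close_hatch); with O(~authorize_sample) we get O(close_hatch).
Premise 6 is O(disclose_request → ~close_hatch); contrapositively O(close_hatch → ~disclose_request). Since O(close_hatch) holds, K gives O(~disclose_request).
Premise 1 is O(~unfreeze_account → disclose_request); contrapositively O(~disclose_request → unfreeze_account). Since O(~disclose_request) holds, K gives O(unfreeze_account).
Premise 5 is O(~retain_blueprint → ~unfreeze_account); contrapositively O(unfreeze_account → retain_blueprint). Since O(unfreeze_account) holds, K gives O(retain_blueprint).
But premise 8, F(retain_blueprint), means O(~retain_blueprint).
We now have both O(retain_blueprint) and O(~retain_blueprint) — retain_blueprint is simultaneously obligatory and forbidden, violating the D-axiom.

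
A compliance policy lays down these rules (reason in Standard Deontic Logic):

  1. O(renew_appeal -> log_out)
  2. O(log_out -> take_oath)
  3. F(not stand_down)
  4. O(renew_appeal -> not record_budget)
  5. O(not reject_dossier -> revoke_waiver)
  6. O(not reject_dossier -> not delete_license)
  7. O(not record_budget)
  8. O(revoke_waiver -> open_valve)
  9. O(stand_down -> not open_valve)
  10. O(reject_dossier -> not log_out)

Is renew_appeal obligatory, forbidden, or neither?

Premise 3 is F(not stand_down), i.e. O(stand_down).
Applying K to premise 9 (O(stand_down -> not open_valve)) and O(stand_down) yields O(not open_valve).
Premise 8 is O(revoke_waiver -> open_valve); contrapositively O(not open_valve -> not revoke_waiver). Since O(not open_valve) holds, K gives O(not revoke_waiver).
Premise 5, O(not reject_dossier -> revoke_waiver), contraposes to O(not revoke_waiver -> reject_dossier); with O(not revoke_waiver) we get O(reject_dossier).
Applying K to premise 10 (O(reject_dossier -> not log_out)) and O(reject_dossier) yields O(not log_out).
Premise 1, O(renew_appeal -> log_out), contraposes to O(not log_out -> not renew_appeal); with O(not log_out) we get O(not renew_appeal).
Premises 2, 4, 6, 7 do not contribute to this derivation.
Thus O(not renew_appeal), which is F(renew_appeal): renew_appeal is forbidden.

Forbidden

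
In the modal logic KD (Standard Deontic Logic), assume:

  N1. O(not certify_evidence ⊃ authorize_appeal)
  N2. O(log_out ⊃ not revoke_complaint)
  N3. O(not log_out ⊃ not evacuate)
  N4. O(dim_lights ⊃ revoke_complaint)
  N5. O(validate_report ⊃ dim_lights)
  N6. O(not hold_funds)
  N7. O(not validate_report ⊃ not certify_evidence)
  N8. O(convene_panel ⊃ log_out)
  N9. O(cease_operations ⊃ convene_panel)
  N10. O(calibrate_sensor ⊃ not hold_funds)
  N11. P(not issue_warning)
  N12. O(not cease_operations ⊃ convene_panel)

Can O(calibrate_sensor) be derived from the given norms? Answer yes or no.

Premise 10 is O(calibrate_sensor ⊃ not hold_funds); even if O(not hold_funds) held, inferring O(calibrate_sensor) would be affirming the consequent — invalid.
No other premise forces O(calibrate_sensor). An ideal world satisfying every premise can still have calibrate_sensor false, so O(calibrate_sensor) is not derivable.

No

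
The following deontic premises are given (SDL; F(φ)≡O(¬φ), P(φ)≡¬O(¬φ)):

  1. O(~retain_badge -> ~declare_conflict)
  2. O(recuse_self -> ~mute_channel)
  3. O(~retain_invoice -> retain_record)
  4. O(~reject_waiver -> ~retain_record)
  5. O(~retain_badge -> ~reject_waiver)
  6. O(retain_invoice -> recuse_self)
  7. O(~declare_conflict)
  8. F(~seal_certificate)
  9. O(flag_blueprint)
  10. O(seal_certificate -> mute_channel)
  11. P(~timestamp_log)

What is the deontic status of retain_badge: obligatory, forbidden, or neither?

Obligatory

F(~seal_certificate) at premise 8 means O(seal_certificate).
Premise 10 is O(seal_certificate -> mute_channel); since O(seal_certificate), deontic closure gives O(mute_channel).
Premise 2, O(recuse_self -> ~mute_channel), contraposes to O(mute_channel -> ~recuse_self); with O(mute_channel) we get O(~recuse_self).
Premise 6, O(retain_invoice -> recuse_self), contraposes to O(~recuse_self -> ~retain_invoice); with O(~recuse_self) we get O(~retain_invoice).
With premise 3, O(~retain_invoice -> retain_record), the K-axiom yields O(retain_record).
The contrapositive of premise 4 (O(~reject_waiver -> ~retain_record)) is O(retain_record -> reject_waiver), and O(retain_record) is already established, so O(reject_waiver).
The contrapositive of premise 5 (O(~retain_badge -> ~reject_waiver)) is O(reject_waiver -> retain_badge), and O(reject_waiver) is already established, so O(retain_badge).
Premises 1, 7, 9, 11 do not contribute to this derivation.
Hence retain_badge is obligatory.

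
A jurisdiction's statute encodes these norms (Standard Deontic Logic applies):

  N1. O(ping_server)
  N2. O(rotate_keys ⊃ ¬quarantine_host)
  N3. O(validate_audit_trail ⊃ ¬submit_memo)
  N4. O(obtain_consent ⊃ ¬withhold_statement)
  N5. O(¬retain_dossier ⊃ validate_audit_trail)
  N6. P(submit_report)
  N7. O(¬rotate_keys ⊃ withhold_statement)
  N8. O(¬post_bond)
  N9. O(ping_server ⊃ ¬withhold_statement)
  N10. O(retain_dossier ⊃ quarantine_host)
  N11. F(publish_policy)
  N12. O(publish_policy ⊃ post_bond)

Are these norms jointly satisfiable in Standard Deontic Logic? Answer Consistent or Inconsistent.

Consistent

Premise 12 is O(publish_policy ⊃ post_bond), but O(publish_policy) is not derivable from the premises, so it does not yield O(post_bond).
So O(post_bond) is not derivable, and the apparent clash with O(¬post_bond) does not arise.
A world satisfying every obligation exists (e.g. obtain_consent=false, ping_server=true, post_bond=false, publish_policy=false, quarantine_host=false, retain_dossier=false, rotate_keys=true, submit_memo=false, submit_report=false, validate_audit_trail=true, withhold_statement=false); no atom is both obligatory and forbidden, so the set is consistent.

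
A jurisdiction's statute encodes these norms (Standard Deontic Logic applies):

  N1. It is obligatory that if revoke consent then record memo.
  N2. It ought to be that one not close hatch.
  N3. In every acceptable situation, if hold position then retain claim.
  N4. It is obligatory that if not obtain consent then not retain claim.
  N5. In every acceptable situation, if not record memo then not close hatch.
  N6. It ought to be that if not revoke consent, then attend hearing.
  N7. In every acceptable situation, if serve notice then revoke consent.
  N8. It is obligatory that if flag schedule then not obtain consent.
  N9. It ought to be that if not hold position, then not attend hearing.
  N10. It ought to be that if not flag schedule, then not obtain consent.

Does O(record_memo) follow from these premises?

Premises 10 and 8 cover both cases: O(¬flag_schedule → ¬obtain_consent) and O(flag_schedule → ¬obtain_consent). Since ¬flag_schedule ∨ flag_schedule is a tautology, O(¬obtain_consent) follows.
Applying K to premise 4 (O(¬obtain_consent → ¬retain_claim)) and O(¬obtain_consent) yields O(¬retain_claim).
The contrapositive of premise 3 (O(hold_position → retain_claim)) is O(¬retain_claim → ¬hold_position), and O(¬retain_claim) is already established, so O(¬hold_position).
Applying K to premise 9 (O(¬hold_position → ¬attend_hearing)) and O(¬hold_position) yields O(¬attend_hearing).
The contrapositive of premise 6 (O(¬revoke_consent → attend_hearing)) is O(¬attend_hearing → revoke_consent), and O(¬attend_hearing) is already established, so O(revoke_consent).
From O(revoke_consent) and premise 1, O(revoke_consent → record_memo), we obtain O(record_memo).
Premises 2, 5, 7 do not contribute to this derivation.
So O(record_memo) follows.

Yes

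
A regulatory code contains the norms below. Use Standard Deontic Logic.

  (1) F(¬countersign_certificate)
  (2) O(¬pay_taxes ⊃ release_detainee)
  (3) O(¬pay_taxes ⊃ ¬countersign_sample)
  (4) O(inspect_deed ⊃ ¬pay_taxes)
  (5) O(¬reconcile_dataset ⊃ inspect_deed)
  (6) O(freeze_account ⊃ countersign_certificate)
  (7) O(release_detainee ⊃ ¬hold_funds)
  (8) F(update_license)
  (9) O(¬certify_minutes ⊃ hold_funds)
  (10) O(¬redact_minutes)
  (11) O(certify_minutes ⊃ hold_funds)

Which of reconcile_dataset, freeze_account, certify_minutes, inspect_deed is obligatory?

Premises 9 and 11 are O(¬certify_minutes ⊃ hold_funds) and O(certify_minutes ⊃ hold_funds); every ideal world satisfies ¬certify_minutes or certify_minutes, so in either case hold_funds holds — hence O(hold_funds).
Premise 7, O(release_detainee ⊃ ¬hold_funds), contraposes to O(hold_funds ⊃ ¬release_detainee); with O(hold_funds) we get O(¬release_detainee).
The contrapositive of premise 2 (O(¬pay_taxes ⊃ release_detainee)) is O(¬release_detainee ⊃ pay_taxes), and O(¬release_detainee) is already established, so O(pay_taxes).
Premise 4 is O(inspect_deed ⊃ ¬pay_taxes); contrapositively O(pay_taxes ⊃ ¬inspect_deed). Since O(pay_taxes) holds, K gives O(¬inspect_deed).
Premise 5 is O(¬reconcile_dataset ⊃ inspect_deed); contrapositively O(¬inspect_deed ⊃ reconcile_dataset). Since O(¬inspect_deed) holds, K gives O(reconcile_dataset).
So O(reconcile_dataset) holds — reconcile_dataset is obligatory. None of the other listed options is made obligatory by any chain of premises.

reconcile_dataset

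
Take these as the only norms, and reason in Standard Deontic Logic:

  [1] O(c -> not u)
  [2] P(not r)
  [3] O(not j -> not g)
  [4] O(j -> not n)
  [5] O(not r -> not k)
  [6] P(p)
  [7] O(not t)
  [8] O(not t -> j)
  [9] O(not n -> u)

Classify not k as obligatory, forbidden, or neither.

Neither

Premise 5 is O(not r -> not k), but O(not r) is not derivable from the premises (the permission P(not r) asserts only not O(r), not O(not r)), so it does not yield O(not k).
No premise or chain of K-axiom applications forces O(not k), and none forces O(k). So not k is neither obligatory nor forbidden under these norms.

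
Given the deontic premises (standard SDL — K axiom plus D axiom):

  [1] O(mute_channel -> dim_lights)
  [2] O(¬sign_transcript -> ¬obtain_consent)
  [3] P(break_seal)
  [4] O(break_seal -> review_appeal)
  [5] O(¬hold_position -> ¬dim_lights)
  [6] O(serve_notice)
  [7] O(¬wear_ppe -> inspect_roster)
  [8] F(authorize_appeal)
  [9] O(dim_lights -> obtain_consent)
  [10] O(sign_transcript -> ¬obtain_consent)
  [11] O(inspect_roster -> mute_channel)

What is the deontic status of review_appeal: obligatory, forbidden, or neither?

Neither

Premise 4 is O(break_seal -> review_appeal), but O(break_seal) is not derivable from the premises (the permission P(break_seal) asserts only ¬O(¬break_seal), not O(break_seal)), so it does not yield O(review_appeal).
No premise or chain of K-axiom applications forces O(review_appeal), and none forces O(¬review_appeal). So review_appeal is neither obligatory nor forbidden under these norms.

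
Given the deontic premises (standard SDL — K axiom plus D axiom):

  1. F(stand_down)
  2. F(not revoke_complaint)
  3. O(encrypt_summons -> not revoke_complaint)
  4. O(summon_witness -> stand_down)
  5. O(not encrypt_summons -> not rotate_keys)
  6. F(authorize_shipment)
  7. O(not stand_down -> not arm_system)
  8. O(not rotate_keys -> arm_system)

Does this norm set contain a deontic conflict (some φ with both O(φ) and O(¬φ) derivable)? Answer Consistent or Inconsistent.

Inconsistent

Premise 2 is F(not revoke_complaint), i.e. O(revoke_complaint).
The contrapositive of premise 3 (O(encrypt_summons -> not revoke_complaint)) is O(revoke_complaint -> not encrypt_summons), and O(revoke_complaint) is already established, so O(not encrypt_summons).
Premise 5 is O(not encrypt_summons -> not rotate_keys); since O(not encrypt_summons), deontic closure gives O(not rotate_keys).
Applying K to premise 8 (O(not rotate_keys -> arm_system)) and O(not rotate_keys) yields O(arm_system).
Premise 7, O(not stand_down -> not arm_system), contraposes to O(arm_system -> stand_down); with O(arm_system) we get O(stand_down).
Yet premise 1 is F(stand_down), i.e. O(not stand_down).
We now have both O(stand_down) and O(not stand_down) — stand_down is simultaneously obligatory and forbidden, violating the D-axiom.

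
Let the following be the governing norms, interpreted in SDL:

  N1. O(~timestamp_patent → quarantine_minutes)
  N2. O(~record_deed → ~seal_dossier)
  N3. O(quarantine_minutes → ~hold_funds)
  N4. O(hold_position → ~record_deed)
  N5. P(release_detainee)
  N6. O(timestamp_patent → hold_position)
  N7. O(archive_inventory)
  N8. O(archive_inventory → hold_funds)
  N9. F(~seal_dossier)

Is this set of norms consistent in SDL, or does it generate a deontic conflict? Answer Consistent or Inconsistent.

Inconsistent

F(~seal_dossier) at premise 9 means O(seal_dossier).
The contrapositive of premise 2 (O(~record_deed → ~seal_dossier)) is O(seal_dossier → record_deed), and O(seal_dossier) is already established, so O(record_deed).
Premise 4, O(hold_position → ~record_deed), contraposes to O(record_deed → ~hold_position); with O(record_deed) we get O(~hold_position).
Premise 6 is O(timestamp_patent → hold_position); contrapositively O(~hold_position → ~timestamp_patent). Since O(~hold_position) holds, K gives O(~timestamp_patent).
From O(~timestamp_patent) and premise 1, O(~timestamp_patent → quarantine_minutes), we obtain O(quarantine_minutes).
Premise 3 is O(quarantine_minutes → ~hold_funds); since O(quarantine_minutes), deontic closure gives O(~hold_funds).
Premise 8, O(archive_inventory → hold_funds), contraposes to O(~hold_funds → ~archive_inventory); with O(~hold_funds) we get O(~archive_inventory).
But premise 7 directly asserts O(archive_inventory).
We now have both O(~archive_inventory) and O(archive_inventory) — archive_inventory is simultaneously obligatory and forbidden, violating the D-axiom.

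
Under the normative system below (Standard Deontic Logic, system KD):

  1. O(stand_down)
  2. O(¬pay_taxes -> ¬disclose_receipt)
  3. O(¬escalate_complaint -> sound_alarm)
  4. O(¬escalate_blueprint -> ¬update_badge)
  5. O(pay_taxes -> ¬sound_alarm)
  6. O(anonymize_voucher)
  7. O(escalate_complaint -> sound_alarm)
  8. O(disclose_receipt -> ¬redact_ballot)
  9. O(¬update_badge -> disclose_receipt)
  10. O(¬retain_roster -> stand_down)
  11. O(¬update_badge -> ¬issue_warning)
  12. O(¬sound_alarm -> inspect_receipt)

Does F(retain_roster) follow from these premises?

Premise 10 is O(¬retain_roster -> stand_down); even if O(stand_down) held, inferring O(¬retain_roster) would be affirming the consequent — invalid.
No other premise forces O(¬retain_roster). An ideal world satisfying every premise can still have retain_roster true, so F(retain_roster) is not derivable.

No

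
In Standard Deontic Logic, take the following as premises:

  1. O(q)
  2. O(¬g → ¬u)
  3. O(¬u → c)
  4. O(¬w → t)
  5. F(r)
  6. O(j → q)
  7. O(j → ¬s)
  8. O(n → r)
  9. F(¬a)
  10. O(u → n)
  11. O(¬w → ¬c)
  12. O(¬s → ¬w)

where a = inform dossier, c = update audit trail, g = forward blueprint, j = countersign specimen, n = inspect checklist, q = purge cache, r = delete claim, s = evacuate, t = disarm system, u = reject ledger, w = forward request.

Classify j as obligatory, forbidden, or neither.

Forbidden

Premise 5, F(r), is equivalent to O(¬r).
Premise 8 is O(n → r); contrapositively O(¬r → ¬n). Since O(¬r) holds, K gives O(¬n).
Premise 10 is O(u → n); contrapositively O(¬n → ¬u). Since O(¬n) holds, K gives O(¬u).
Applying K to premise 3 (O(¬u → c)) and O(¬u) yields O(c).
The contrapositive of premise 11 (O(¬w → ¬c)) is O(c → w), and O(c) is already established, so O(w).
The contrapositive of premise 12 (O(¬s → ¬w)) is O(w → s), and O(w) is already established, so O(s).
Premise 7, O(j → ¬s), contraposes to O(s → ¬j); with O(s) we get O(¬j).
Premises 1, 2, 4, 6, 9 do not contribute to this derivation.
Thus O(¬j), which is F(j): j is forbidden.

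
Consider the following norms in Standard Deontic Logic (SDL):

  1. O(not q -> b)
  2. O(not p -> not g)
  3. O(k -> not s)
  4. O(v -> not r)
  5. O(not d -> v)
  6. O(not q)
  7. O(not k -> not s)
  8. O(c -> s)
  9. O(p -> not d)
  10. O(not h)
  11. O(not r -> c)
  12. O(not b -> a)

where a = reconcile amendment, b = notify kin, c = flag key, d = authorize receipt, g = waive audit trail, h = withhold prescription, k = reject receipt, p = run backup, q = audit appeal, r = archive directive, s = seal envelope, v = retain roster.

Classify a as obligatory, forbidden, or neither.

Neither

Premise 12 is O(not b -> a), but O(not b) is not derivable from the premises, so it does not yield O(a).
No premise or chain of K-axiom applications forces O(a), and none forces O(not a). So a is neither obligatory nor forbidden under these norms.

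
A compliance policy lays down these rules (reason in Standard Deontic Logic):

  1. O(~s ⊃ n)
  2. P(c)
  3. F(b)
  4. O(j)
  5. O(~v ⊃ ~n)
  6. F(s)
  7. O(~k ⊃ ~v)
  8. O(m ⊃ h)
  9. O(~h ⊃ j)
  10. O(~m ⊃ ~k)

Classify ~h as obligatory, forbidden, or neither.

Forbidden

Premise 6, F(s), is equivalent to O(~s).
Applying K to premise 1 (O(~s ⊃ n)) and O(~s) yields O(n).
Premise 5, O(~v ⊃ ~n), contraposes to O(n ⊃ v); with O(n) we get O(v).
The contrapositive of premise 7 (O(~k ⊃ ~v)) is O(v ⊃ k), and O(v) is already established, so O(k).
The contrapositive of premise 10 (O(~m ⊃ ~k)) is O(k ⊃ m), and O(k) is already established, so O(m).
From O(m) and premise 8, O(m ⊃ h), we obtain O(h).
Premises 2, 3, 4, 9 do not contribute to this derivation.
Thus O(h), which is F(~h): ~h is forbidden.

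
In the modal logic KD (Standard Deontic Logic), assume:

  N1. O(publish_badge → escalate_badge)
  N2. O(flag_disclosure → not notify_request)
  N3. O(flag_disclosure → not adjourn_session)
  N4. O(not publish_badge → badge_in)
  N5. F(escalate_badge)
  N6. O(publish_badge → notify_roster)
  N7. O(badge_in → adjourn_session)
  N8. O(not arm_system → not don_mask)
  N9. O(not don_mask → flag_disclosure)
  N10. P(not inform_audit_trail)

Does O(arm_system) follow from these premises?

F(escalate_badge) at premise 5 means O(not escalate_badge).
Premise 1 is O(publish_badge → escalate_badge); contrapositively O(not escalate_badge → not publish_badge). Since O(not escalate_badge) holds, K gives O(not publish_badge).
Premise 4 is O(not publish_badge → badge_in); since O(not publish_badge), deontic closure gives O(badge_in).
With premise 7, O(badge_in → adjourn_session), the K-axiom yields O(adjourn_session).
Premise 3, O(flag_disclosure → not adjourn_session), contraposes to O(adjourn_session → not flag_disclosure); with O(adjourn_session) we get O(not flag_disclosure).
Premise 9, O(not don_mask → flag_disclosure), contraposes to O(not flag_disclosure → don_mask); with O(not flag_disclosure) we get O(don_mask).
Premise 8 is O(not arm_system → not don_mask); contrapositively O(don_mask → arm_system). Since O(don_mask) holds, K gives O(arm_system).
Premises 2, 6, 10 do not contribute to this derivation.
So O(arm_system) follows.

Yes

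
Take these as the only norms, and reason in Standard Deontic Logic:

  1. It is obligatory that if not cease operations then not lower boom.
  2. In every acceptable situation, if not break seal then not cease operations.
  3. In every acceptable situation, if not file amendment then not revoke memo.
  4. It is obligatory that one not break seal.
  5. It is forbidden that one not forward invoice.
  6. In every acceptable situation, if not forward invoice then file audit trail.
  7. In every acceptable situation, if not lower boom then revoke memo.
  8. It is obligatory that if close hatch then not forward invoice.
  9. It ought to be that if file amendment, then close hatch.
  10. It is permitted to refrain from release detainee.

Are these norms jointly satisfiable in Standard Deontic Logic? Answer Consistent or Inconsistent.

Premise 5, F(¬forward_invoice), is equivalent to O(forward_invoice).
Premise 8, O(close_hatch → ¬forward_invoice), contraposes to O(forward_invoice → ¬close_hatch); with O(forward_invoice) we get O(¬close_hatch).
Premise 9 is O(file_amendment → close_hatch); contrapositively O(¬close_hatch → ¬file_amendment). Since O(¬close_hatch) holds, K gives O(¬file_amendment).
Premise 3 is O(¬file_amendment → ¬revoke_memo); since O(¬file_amendment), deontic closure gives O(¬revoke_memo).
Premise 7 is O(¬lower_boom → revoke_memo); contrapositively O(¬revoke_memo → lower_boom). Since O(¬revoke_memo) holds, K gives O(lower_boom).
The contrapositive of premise 1 (O(¬cease_operations → ¬lower_boom)) is O(lower_boom → cease_operations), and O(lower_boom) is already established, so O(cease_operations).
Premise 2 is O(¬break_seal → ¬cease_operations); contrapositively O(cease_operations → break_seal). Since O(cease_operations) holds, K gives O(break_seal).
But premise 4 directly asserts O(¬break_seal).
We now have both O(break_seal) and O(¬break_seal) — break_seal is simultaneously obligatory and forbidden, violating the D-axiom.

Inconsistent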